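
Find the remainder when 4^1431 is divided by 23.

Square-and-reduce mod 23: 4^1≡4, 4^2≡16, 4^4≡3, 4^8≡9, 4^16≡12, 4^32≡6, 4^64≡13, 4^128≡8, 4^256≡18, 4^512≡2, 4^1024≡4.
Since 1431 = 1 + 2 + 4 + 16 + 128 + 256 + 1024 in binary, 4^1431 ≡ 4·16·3·12·8·18·4 ≡ 4 (mod 23).

4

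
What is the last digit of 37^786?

Powers of 7 mod 10 repeat with period 4: 7, 9, 3, 1.
786 mod 4 = 2, so the last digit matches 7^2 = 9.

9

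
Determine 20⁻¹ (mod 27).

27 = 1·20 + 7
20 = 2·7 + 6
7 = 1·6 + 1
6 = 6·1 + 0
Back-substituting gives 20·23 ≡ 1 (mod 27).

23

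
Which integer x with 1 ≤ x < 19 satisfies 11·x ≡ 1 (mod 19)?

7

19 = 1·11 + 8
11 = 1·8 + 3
8 = 2·3 + 2
3 = 1·2 + 1
2 = 2·1 + 0
Back-substituting gives 11·7 ≡ 1 (mod 19).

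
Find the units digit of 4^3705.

The units digit of 4^n cycles with period 2: 4, 6, …
3705 mod 2 = 1, so the last digit matches 4^1 = 4.

4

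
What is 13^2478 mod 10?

Powers of 3 mod 10 repeat with period 4: 3, 9, 7, 1.
2478 mod 4 = 2, so the last digit matches 3^2 = 9.

9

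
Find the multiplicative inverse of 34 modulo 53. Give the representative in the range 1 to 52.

53 = 1·34 + 19
34 = 1·19 + 15
19 = 1·15 + 4
15 = 3·4 + 3
4 = 1·3 + 1
3 = 3·1 + 0
Back-substituting gives 34·39 ≡ 1 (mod 53).

39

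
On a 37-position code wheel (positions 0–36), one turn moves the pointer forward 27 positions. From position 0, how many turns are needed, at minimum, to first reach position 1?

11

37 = 1·27 + 10
27 = 2·10 + 7
10 = 1·7 + 3
7 = 2·3 + 1
3 = 3·1 + 0
Back-substituting gives 27·11 ≡ 1 (mod 37).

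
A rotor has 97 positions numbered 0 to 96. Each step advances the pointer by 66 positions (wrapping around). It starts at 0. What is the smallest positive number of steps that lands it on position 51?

14

The inverse of 66 mod 97 is 25 (since 66·25 = 1650 ≡ 1).
So x ≡ 25·51 = 1275 ≡ 14 (mod 97).
Check: 66·14 = 924 = 9·97 + 51.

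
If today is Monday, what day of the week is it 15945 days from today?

Dividing 15945 by 7 gives quotient 2277 and remainder 6.
Monday + 6 days → Sunday.

Sunday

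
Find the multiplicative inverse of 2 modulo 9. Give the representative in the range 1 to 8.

2·5 = 10 = 1·9 + 1, so 2⁻¹ ≡ 5 (mod 9).

5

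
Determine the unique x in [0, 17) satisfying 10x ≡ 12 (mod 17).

10⁻¹ ≡ 12 (mod 17) because 10·12 = 120 = 7·17 + 1.
Multiplying both sides by 12: x ≡ 12·12 = 144 ≡ 8 (mod 17).
Check: 10·8 = 80 = 4·17 + 12.

8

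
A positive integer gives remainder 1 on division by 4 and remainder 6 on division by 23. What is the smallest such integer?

29

x ≡ 1 (mod 4) gives x ∈ {1, 5, 9, 13, 17, 21, 25, 29}.
The first of these with x mod 23 = 6 is 29.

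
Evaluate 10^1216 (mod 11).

1

Square-and-reduce mod 11: 10^1≡10, 10^2≡1, 10^4≡1, 10^8≡1, 10^16≡1, 10^32≡1, 10^64≡1, 10^128≡1, 10^256≡1, 10^512≡1, 10^1024≡1.
Since 1216 = 64 + 128 + 1024 in binary, 10^1216 ≡ 1·1·1 ≡ 1 (mod 11).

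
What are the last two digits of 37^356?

Successive squares of 37 mod 100: 37^1≡37, 37^2≡69, 37^4≡61, 37^8≡21, 37^16≡41, 37^32≡81, 37^64≡61, 37^128≡21, 37^256≡41.
356 = 4 + 32 + 64 + 256, so 37^356 ≡ 61·81·61·41 ≡ 41 (mod 100).

41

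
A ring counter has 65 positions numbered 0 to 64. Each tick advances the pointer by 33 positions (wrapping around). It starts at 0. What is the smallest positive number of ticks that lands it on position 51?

33⁻¹ ≡ 2 (mod 65) because 33·2 = 66 = 1·65 + 1.
So x ≡ 2·51 = 102 ≡ 37 (mod 65).

37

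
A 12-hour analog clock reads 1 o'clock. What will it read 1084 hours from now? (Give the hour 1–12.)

1084 = 90·12 + 4, so 1084 mod 12 = 4.
1 + 4 → 5 on a 12-hour dial.

5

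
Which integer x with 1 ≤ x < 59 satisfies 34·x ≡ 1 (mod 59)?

33

34·33 = 1122 = 19·59 + 1, so 34⁻¹ ≡ 33 (mod 59).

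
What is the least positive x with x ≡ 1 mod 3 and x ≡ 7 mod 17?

7

x ≡ 1 (mod 3) gives x ∈ {1, 4, 7}.
The first of these with x mod 17 = 7 is 7.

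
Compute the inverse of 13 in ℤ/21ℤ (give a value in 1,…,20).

21 = 1·13 + 8
13 = 1·8 + 5
8 = 1·5 + 3
5 = 1·3 + 2
3 = 1·2 + 1
2 = 2·1 + 0
Back-substituting gives 13·13 ≡ 1 (mod 21).

13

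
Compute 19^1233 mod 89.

19

Square-and-reduce mod 89: 19^1≡19, 19^2≡5, 19^4≡25, 19^8≡2, 19^16≡4, 19^32≡16, 19^64≡78, 19^128≡32, 19^256≡45, 19^512≡67, 19^1024≡39.
Since 1233 = 1 + 16 + 64 + 128 + 1024 in binary, 19^1233 ≡ 19·4·78·32·39 ≡ 19 (mod 89).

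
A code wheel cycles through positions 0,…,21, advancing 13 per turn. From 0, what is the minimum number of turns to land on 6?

14

The inverse of 13 mod 22 is 17 (since 13·17 = 221 ≡ 1).
So x ≡ 17·6 = 102 ≡ 14 (mod 22).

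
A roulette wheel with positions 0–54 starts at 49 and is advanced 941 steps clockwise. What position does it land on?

0

941 − 17·55 = 6, so 941 ≡ 6 (mod 55).
(49 + 6) mod 55 = 0.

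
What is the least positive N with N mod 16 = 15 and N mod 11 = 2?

79

Since 11·3 ≡ 1 (mod 16), take x = 2 + 11·((15−2)·3 mod 16) = 2 + 11·7 = 79.
Check: 79 mod 16 = 15, 79 mod 11 = 2.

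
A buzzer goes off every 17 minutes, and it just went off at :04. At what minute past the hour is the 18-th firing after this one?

18·17 = 306.
306 mod 60 = 6 (since 5·60 = 300).
(4 + 6) mod 60 = 10.

10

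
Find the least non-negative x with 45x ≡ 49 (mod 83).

14

45⁻¹ ≡ 24 (mod 83) because 45·24 = 1080 = 13·83 + 1.
So x ≡ 24·49 = 1176 ≡ 14 (mod 83).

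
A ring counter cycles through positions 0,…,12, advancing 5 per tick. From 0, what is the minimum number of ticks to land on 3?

5⁻¹ ≡ 8 (mod 13) because 5·8 = 40 = 3·13 + 1.
Multiplying both sides by 8: x ≡ 8·3 = 24 ≡ 11 (mod 13).

11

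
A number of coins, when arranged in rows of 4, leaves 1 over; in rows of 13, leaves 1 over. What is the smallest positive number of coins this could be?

1

Since 13·1 ≡ 1 (mod 4), take x = 1 + 13·((1−1)·1 mod 4) = 1 + 13·0 = 1.
Check: 1 mod 4 = 1, 1 mod 13 = 1.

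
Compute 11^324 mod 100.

By repeated squaring mod 100: 11^1≡11, 11^2≡21, 11^4≡41, 11^8≡81, 11^16≡61, 11^32≡21, 11^64≡41, 11^128≡81, 11^256≡61.
Since 324 = 4 + 64 + 256 in binary, 11^324 ≡ 41·41·61 ≡ 41 (mod 100).

41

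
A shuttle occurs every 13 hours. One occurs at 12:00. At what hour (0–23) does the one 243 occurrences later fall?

243·13 = 3159.
Dividing 3159 by 24 gives quotient 131 and remainder 15.
(12 + 15) mod 24 = 3.

3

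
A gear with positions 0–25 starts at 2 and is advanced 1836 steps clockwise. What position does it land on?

18

1836 = 70·26 + 16, so 1836 mod 26 = 16.
(2 + 16) mod 26 = 18.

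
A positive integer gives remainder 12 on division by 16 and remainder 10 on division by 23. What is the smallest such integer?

x ≡ 12 (mod 16) gives x ∈ {12, 28, 44, 60, 76, 92, 108, 124, …}.
The first of these with x mod 23 = 10 is 332.

332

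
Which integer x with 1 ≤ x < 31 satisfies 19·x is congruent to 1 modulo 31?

31 = 1·19 + 12
19 = 1·12 + 7
12 = 1·7 + 5
7 = 1·5 + 2
5 = 2·2 + 1
2 = 2·1 + 0
Back-substituting gives 19·18 ≡ 1 (mod 31).

18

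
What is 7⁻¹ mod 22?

7·19 = 133 = 6·22 + 1, so 7⁻¹ ≡ 19 (mod 22).

19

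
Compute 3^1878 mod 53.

Square-and-reduce mod 53: 3^1≡3, 3^2≡9, 3^4≡28, 3^8≡42, 3^16≡15, 3^32≡13, 3^64≡10, 3^128≡47, 3^256≡36, 3^512≡24, 3^1024≡46.
Since 1878 = 2 + 4 + 16 + 64 + 256 + 512 + 1024 in binary, 3^1878 ≡ 9·28·15·10·36·24·46 ≡ 40 (mod 53).

40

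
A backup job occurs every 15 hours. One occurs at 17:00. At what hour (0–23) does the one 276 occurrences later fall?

5

276·15 = 4140.
Dividing 4140 by 24 gives quotient 172 and remainder 12.
(17 + 12) mod 24 = 5.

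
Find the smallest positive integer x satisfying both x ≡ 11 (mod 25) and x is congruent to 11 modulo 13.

11

Since 13·2 ≡ 1 (mod 25), take x = 11 + 13·((11−11)·2 mod 25) = 11 + 13·0 = 11.
Check: 11 mod 25 = 11, 11 mod 13 = 11.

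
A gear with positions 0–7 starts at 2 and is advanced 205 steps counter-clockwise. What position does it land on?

205 = 25·8 + 5, so 205 mod 8 = 5.
(2 − 5) mod 8 = 5.

5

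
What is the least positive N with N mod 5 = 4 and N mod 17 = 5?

39

x ≡ 4 (mod 5) gives x ∈ {4, 9, 14, 19, 24, 29, 34, 39}.
The first of these with x mod 17 = 5 is 39.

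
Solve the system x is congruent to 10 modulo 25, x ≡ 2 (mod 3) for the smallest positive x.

35

x ≡ 2 (mod 3) gives x ∈ {2, 5, 8, 11, 14, 17, 20, 23, …}.
The first of these with x mod 25 = 10 is 35.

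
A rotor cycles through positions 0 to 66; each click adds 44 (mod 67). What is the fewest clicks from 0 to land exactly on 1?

32

44·32 = 1408 = 21·67 + 1, so 44⁻¹ ≡ 32 (mod 67).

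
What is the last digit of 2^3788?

The units digit of 2^n cycles with period 4: 2, 4, 8, 6, …
3788 mod 4 = 0, so the last digit matches 2^4 = 6.

6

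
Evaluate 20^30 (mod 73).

Successive squares of 20 mod 73: 20^1≡20, 20^2≡35, 20^4≡57, 20^8≡37, 20^16≡55.
Since 30 = 2 + 4 + 8 + 16 in binary, 20^30 ≡ 35·57·37·55 ≡ 3 (mod 73).

3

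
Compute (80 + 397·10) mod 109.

397·10 = 3970.
3970 = 36·109 + 46, so 3970 mod 109 = 46.
(80 + 46) mod 109 = 17.

17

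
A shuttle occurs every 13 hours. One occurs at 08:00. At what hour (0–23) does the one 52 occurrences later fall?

52·13 = 676.
676 − 28·24 = 4, so 676 ≡ 4 (mod 24).
(8 + 4) mod 24 = 12.

12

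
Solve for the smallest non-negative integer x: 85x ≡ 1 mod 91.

The inverse of 85 mod 91 is 15 (since 85·15 = 1275 ≡ 1).
Multiplying both sides by 15: x ≡ 15·1 = 15 ≡ 15 (mod 91).

15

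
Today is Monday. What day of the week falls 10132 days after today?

10132 − 1447·7 = 3, so 10132 ≡ 3 (mod 7).
Monday + 3 days → Thursday.

Thursday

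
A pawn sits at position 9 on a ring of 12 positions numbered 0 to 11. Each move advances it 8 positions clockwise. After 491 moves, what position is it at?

491·8 = 3928.
Dividing 3928 by 12 gives quotient 327 and remainder 4.
(9 + 4) mod 12 = 1.

1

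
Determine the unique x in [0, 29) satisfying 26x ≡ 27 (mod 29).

20

26⁻¹ ≡ 19 (mod 29) because 26·19 = 494 = 17·29 + 1.
Multiplying both sides by 19: x ≡ 19·27 = 513 ≡ 20 (mod 29).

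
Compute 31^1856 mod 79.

76

By repeated squaring mod 79: 31^1≡31, 31^2≡13, 31^4≡11, 31^8≡42, 31^16≡26, 31^32≡44, 31^64≡40, 31^128≡20, 31^256≡5, 31^512≡25, 31^1024≡72.
Since 1856 = 64 + 256 + 512 + 1024 in binary, 31^1856 ≡ 40·5·25·72 ≡ 76 (mod 79).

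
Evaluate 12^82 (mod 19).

7

Successive squares of 12 mod 19: 12^1≡12, 12^2≡11, 12^4≡7, 12^8≡11, 12^16≡7, 12^32≡11, 12^64≡7.
82 = 2 + 16 + 64, so 12^82 ≡ 11·7·7 ≡ 7 (mod 19).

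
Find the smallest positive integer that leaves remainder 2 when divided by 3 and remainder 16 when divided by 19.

x ≡ 2 (mod 3) gives x ∈ {2, 5, 8, 11, 14, 17, 20, 23, …}.
The first of these with x mod 19 = 16 is 35.

35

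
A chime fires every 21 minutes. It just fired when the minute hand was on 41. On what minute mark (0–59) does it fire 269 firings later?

50

269·21 = 5649.
Dividing 5649 by 60 gives quotient 94 and remainder 9.
(41 + 9) mod 60 = 50.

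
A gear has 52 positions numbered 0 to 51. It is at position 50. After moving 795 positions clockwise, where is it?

Dividing 795 by 52 gives quotient 15 and remainder 15.
(50 + 15) mod 52 = 13.

13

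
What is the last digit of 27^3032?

1

Powers of 7 mod 10 repeat with period 4: 7, 9, 3, 1.
3032 leaves remainder 0 on division by 4, so 27^3032 ends in 1.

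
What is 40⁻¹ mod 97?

97 = 2·40 + 17
40 = 2·17 + 6
17 = 2·6 + 5
6 = 1·5 + 1
5 = 5·1 + 0
Back-substituting gives 40·17 ≡ 1 (mod 97).

17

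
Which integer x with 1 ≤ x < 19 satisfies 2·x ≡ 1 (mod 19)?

19 = 9·2 + 1
2 = 2·1 + 0
Back-substituting gives 2·10 ≡ 1 (mod 19).

10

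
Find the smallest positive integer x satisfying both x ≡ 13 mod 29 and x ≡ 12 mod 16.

x ≡ 12 (mod 16) gives x ∈ {12, 28, 44, 60, 76, 92, 108, 124, …}.
The first of these with x mod 29 = 13 is 332.

332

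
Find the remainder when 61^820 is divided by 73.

By repeated squaring mod 73: 61^1≡61, 61^2≡71, 61^4≡4, 61^8≡16, 61^16≡37, 61^32≡55, 61^64≡32, 61^128≡2, 61^256≡4, 61^512≡16.
820 = 4 + 16 + 32 + 256 + 512, so 61^820 ≡ 4·37·55·4·16 ≡ 32 (mod 73).

32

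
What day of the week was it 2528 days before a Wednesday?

Dividing 2528 by 7 gives quotient 361 and remainder 1.
Wednesday − 1 day → Tuesday.

Tuesday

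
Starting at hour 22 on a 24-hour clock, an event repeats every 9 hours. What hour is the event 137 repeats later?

137·9 = 1233.
1233 = 51·24 + 9, so 1233 mod 24 = 9.
(22 + 9) mod 24 = 7.

7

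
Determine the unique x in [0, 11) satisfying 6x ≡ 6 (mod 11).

6⁻¹ ≡ 2 (mod 11) because 6·2 = 12 = 1·11 + 1.
Multiplying both sides by 2: x ≡ 2·6 = 12 ≡ 1 (mod 11).
Check: 6·1 = 6 = 0·11 + 6.

1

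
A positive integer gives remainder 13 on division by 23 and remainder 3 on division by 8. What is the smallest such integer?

59

Since 8·3 ≡ 1 (mod 23), take x = 3 + 8·((13−3)·3 mod 23) = 3 + 8·7 = 59.
Check: 59 mod 23 = 13, 59 mod 8 = 3.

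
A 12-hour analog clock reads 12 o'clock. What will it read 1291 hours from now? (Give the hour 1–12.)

7

1291 mod 12 = 7 (since 107·12 = 1284).
12 + 7 → 7 on a 12-hour dial.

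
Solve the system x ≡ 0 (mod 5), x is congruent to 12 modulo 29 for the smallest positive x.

x ≡ 0 (mod 5) gives x ∈ {0, 5, 10, 15, 20, 25, 30, 35, …}.
The first of these with x mod 29 = 12 is 70.

70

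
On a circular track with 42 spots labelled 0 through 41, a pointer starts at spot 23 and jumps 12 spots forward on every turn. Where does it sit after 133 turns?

23

133·12 = 1596.
1596 mod 42 = 0 (since 38·42 = 1596).
(23 + 0) mod 42 = 23.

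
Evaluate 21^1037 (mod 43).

21

Square-and-reduce mod 43: 21^1≡21, 21^2≡11, 21^4≡35, 21^8≡21, 21^16≡11, 21^32≡35, 21^64≡21, 21^128≡11, 21^256≡35, 21^512≡21, 21^1024≡11.
1037 = 1 + 4 + 8 + 1024, so 21^1037 ≡ 21·35·21·11 ≡ 21 (mod 43).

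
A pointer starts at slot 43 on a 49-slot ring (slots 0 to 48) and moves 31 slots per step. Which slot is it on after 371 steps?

29

371·31 = 11501.
11501 = 234·49 + 35, so 11501 mod 49 = 35.
(43 + 35) mod 49 = 29.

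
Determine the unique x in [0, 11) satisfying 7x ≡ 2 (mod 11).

The inverse of 7 mod 11 is 8 (since 7·8 = 56 ≡ 1).
Multiplying both sides by 8: x ≡ 8·2 = 16 ≡ 5 (mod 11).

5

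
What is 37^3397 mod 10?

7

The units digit of 37^n cycles with period 4: 7, 9, 3, 1, …
3397 leaves remainder 1 on division by 4, so 37^3397 ends in 7.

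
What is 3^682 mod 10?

The units digit of 3^n cycles with period 4: 3, 9, 7, 1, …
682 mod 4 = 2, so the last digit matches 3^2 = 9.

9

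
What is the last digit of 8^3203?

Last digits of 8^n: 8, 4, 2, 6 (period 4).
3203 leaves remainder 3 on division by 4, so 8^3203 ends in 2.

2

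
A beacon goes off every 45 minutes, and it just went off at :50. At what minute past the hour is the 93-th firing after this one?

93·45 = 4185.
4185 = 69·60 + 45, so 4185 mod 60 = 45.
(50 + 45) mod 60 = 35.

35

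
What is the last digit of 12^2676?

The units digit of 12^n cycles with period 4: 2, 4, 8, 6, …
2676 mod 4 = 0, so the last digit matches 2^4 = 6.

6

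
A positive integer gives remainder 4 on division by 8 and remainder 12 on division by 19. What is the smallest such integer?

12

x ≡ 4 (mod 8) gives x ∈ {4, 12}.
The first of these with x mod 19 = 12 is 12.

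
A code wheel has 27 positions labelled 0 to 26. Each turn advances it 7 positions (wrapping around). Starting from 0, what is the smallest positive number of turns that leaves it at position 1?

4

7·4 = 28 = 1·27 + 1, so 7⁻¹ ≡ 4 (mod 27).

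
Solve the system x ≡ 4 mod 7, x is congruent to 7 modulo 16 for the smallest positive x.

39

x ≡ 4 (mod 7) gives x ∈ {4, 11, 18, 25, 32, 39}.
The first of these with x mod 16 = 7 is 39.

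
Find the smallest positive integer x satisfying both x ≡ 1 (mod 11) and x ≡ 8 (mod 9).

89

x ≡ 8 (mod 9) gives x ∈ {8, 17, 26, 35, 44, 53, 62, 71, …}.
The first of these with x mod 11 = 1 is 89.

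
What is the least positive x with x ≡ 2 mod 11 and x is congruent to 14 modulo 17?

167

x ≡ 2 (mod 11) gives x ∈ {2, 13, 24, 35, 46, 57, 68, 79, …}.
The first of these with x mod 17 = 14 is 167.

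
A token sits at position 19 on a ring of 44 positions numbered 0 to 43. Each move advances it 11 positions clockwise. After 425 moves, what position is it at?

30

425·11 = 4675.
4675 mod 44 = 11 (since 106·44 = 4664).
(19 + 11) mod 44 = 30.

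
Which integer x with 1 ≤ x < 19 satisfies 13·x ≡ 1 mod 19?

3

13·3 = 39 = 2·19 + 1, so 13⁻¹ ≡ 3 (mod 19).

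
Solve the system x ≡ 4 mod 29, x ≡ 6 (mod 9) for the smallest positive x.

33

x ≡ 6 (mod 9) gives x ∈ {6, 15, 24, 33}.
The first of these with x mod 29 = 4 is 33.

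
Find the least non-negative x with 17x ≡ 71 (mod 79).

The inverse of 17 mod 79 is 14 (since 17·14 = 238 ≡ 1).
So x ≡ 14·71 = 994 ≡ 46 (mod 79).
Check: 17·46 = 782 = 9·79 + 71.

46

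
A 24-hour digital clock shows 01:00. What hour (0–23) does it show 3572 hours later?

3572 = 148·24 + 20, so 3572 mod 24 = 20.
(1 + 20) mod 24 = 21.

21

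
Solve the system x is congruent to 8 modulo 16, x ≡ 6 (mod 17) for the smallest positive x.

40

x ≡ 8 (mod 16) gives x ∈ {8, 24, 40}.
The first of these with x mod 17 = 6 is 40.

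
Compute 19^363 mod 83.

32

Successive squares of 19 mod 83: 19^1≡19, 19^2≡29, 19^4≡11, 19^8≡38, 19^16≡33, 19^32≡10, 19^64≡17, 19^128≡40, 19^256≡23.
Since 363 = 1 + 2 + 8 + 32 + 64 + 256 in binary, 19^363 ≡ 19·29·38·10·17·23 ≡ 32 (mod 83).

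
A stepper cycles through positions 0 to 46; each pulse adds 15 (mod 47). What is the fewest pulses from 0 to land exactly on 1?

22

47 = 3·15 + 2
15 = 7·2 + 1
2 = 2·1 + 0
Back-substituting gives 15·22 ≡ 1 (mod 47).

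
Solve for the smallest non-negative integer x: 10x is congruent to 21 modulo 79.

10

The inverse of 10 mod 79 is 8 (since 10·8 = 80 ≡ 1).
Multiplying both sides by 8: x ≡ 8·21 = 168 ≡ 10 (mod 79).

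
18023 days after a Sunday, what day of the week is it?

Friday

18023 = 2574·7 + 5, so 18023 mod 7 = 5.
Sunday + 5 days → Friday.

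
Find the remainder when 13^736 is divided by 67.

Successive squares of 13 mod 67: 13^1≡13, 13^2≡35, 13^4≡19, 13^8≡26, 13^16≡6, 13^32≡36, 13^64≡23, 13^128≡60, 13^256≡49, 13^512≡56.
736 = 32 + 64 + 128 + 512, so 13^736 ≡ 36·23·60·56 ≡ 39 (mod 67).

39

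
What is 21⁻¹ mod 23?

21·11 = 231 = 10·23 + 1, so 21⁻¹ ≡ 11 (mod 23).

11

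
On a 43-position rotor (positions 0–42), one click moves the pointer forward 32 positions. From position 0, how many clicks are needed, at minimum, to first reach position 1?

43 = 1·32 + 11
32 = 2·11 + 10
11 = 1·10 + 1
10 = 10·1 + 0
Back-substituting gives 32·39 ≡ 1 (mod 43).

39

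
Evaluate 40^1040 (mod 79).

55

Successive squares of 40 mod 79: 40^1≡40, 40^2≡20, 40^4≡5, 40^8≡25, 40^16≡72, 40^32≡49, 40^64≡31, 40^128≡13, 40^256≡11, 40^512≡42, 40^1024≡26.
1040 = 16 + 1024, so 40^1040 ≡ 72·26 ≡ 55 (mod 79).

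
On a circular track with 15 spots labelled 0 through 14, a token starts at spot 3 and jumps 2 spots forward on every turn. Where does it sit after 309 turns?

309·2 = 618.
618 = 41·15 + 3, so 618 mod 15 = 3.
(3 + 3) mod 15 = 6.

6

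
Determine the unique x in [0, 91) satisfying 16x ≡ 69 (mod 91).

10

The inverse of 16 mod 91 is 74 (since 16·74 = 1184 ≡ 1).
So x ≡ 74·69 = 5106 ≡ 10 (mod 91).
Check: 16·10 = 160 = 1·91 + 69.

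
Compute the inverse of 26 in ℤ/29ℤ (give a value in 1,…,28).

29 = 1·26 + 3
26 = 8·3 + 2
3 = 1·2 + 1
2 = 2·1 + 0
Back-substituting gives 26·19 ≡ 1 (mod 29).

19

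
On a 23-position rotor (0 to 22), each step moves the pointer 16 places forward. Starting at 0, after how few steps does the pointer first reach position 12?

18

16⁻¹ ≡ 13 (mod 23) because 16·13 = 208 = 9·23 + 1.
So x ≡ 13·12 = 156 ≡ 18 (mod 23).
Check: 16·18 = 288 = 12·23 + 12.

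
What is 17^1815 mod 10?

Powers of 7 mod 10 repeat with period 4: 7, 9, 3, 1.
1815 mod 4 = 3, so the last digit matches 7^3 = 3.

3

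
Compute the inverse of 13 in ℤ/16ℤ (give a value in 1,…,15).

16 = 1·13 + 3
13 = 4·3 + 1
3 = 3·1 + 0
Back-substituting gives 13·5 ≡ 1 (mod 16).

5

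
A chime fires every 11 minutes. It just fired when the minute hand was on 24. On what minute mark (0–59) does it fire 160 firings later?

44

160·11 = 1760.
1760 mod 60 = 20 (since 29·60 = 1740).
(24 + 20) mod 60 = 44.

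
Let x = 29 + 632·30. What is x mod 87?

632·30 = 18960.
18960 mod 87 = 81 (since 217·87 = 18879).
(29 + 81) mod 87 = 23.

23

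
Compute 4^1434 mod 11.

By repeated squaring mod 11: 4^1≡4, 4^2≡5, 4^4≡3, 4^8≡9, 4^16≡4, 4^32≡5, 4^64≡3, 4^128≡9, 4^256≡4, 4^512≡5, 4^1024≡3.
1434 = 2 + 8 + 16 + 128 + 256 + 1024, so 4^1434 ≡ 5·9·4·9·4·3 ≡ 3 (mod 11).

3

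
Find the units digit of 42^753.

Powers of 2 mod 10 repeat with period 4: 2, 4, 8, 6.
753 leaves remainder 1 on division by 4, so 42^753 ends in 2.

2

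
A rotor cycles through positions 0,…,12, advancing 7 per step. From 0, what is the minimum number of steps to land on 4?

8

The inverse of 7 mod 13 is 2 (since 7·2 = 14 ≡ 1).
So x ≡ 2·4 = 8 ≡ 8 (mod 13).
Check: 7·8 = 56 = 4·13 + 4.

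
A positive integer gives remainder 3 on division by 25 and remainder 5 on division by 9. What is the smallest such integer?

x ≡ 5 (mod 9) gives x ∈ {5, 14, 23, 32, 41, 50, 59, 68, …}.
The first of these with x mod 25 = 3 is 203.

203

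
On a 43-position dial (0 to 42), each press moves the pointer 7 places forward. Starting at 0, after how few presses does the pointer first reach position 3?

25

7⁻¹ ≡ 37 (mod 43) because 7·37 = 259 = 6·43 + 1.
Multiplying both sides by 37: x ≡ 37·3 = 111 ≡ 25 (mod 43).
Check: 7·25 = 175 = 4·43 + 3.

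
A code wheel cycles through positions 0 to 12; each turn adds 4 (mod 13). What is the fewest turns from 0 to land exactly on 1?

10

4·10 = 40 = 3·13 + 1, so 4⁻¹ ≡ 10 (mod 13).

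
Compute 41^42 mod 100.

81

By repeated squaring mod 100: 41^1≡41, 41^2≡81, 41^4≡61, 41^8≡21, 41^16≡41, 41^32≡81.
Since 42 = 2 + 8 + 32 in binary, 41^42 ≡ 81·21·81 ≡ 81 (mod 100).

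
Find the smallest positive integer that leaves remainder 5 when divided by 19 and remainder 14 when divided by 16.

62

Since 16·6 ≡ 1 (mod 19), take x = 14 + 16·((5−14)·6 mod 19) = 14 + 16·3 = 62.
Check: 62 mod 19 = 5, 62 mod 16 = 14.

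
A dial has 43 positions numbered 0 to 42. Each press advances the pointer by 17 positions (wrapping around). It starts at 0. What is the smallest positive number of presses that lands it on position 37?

30

The inverse of 17 mod 43 is 38 (since 17·38 = 646 ≡ 1).
Multiplying both sides by 38: x ≡ 38·37 = 1406 ≡ 30 (mod 43).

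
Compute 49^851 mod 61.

Square-and-reduce mod 61: 49^1≡49, 49^2≡22, 49^4≡57, 49^8≡16, 49^16≡12, 49^32≡22, 49^64≡57, 49^128≡16, 49^256≡12, 49^512≡22.
Since 851 = 1 + 2 + 16 + 64 + 256 + 512 in binary, 49^851 ≡ 49·22·12·57·12·22 ≡ 46 (mod 61).

46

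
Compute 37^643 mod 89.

12

By repeated squaring mod 89: 37^1≡37, 37^2≡34, 37^4≡88, 37^8≡1, 37^16≡1, 37^32≡1, 37^64≡1, 37^128≡1, 37^256≡1, 37^512≡1.
Since 643 = 1 + 2 + 128 + 512 in binary, 37^643 ≡ 37·34·1·1 ≡ 12 (mod 89).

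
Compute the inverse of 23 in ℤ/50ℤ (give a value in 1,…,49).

50 = 2·23 + 4
23 = 5·4 + 3
4 = 1·3 + 1
3 = 3·1 + 0
Back-substituting gives 23·37 ≡ 1 (mod 50).

37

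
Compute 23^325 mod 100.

Square-and-reduce mod 100: 23^1≡23, 23^2≡29, 23^4≡41, 23^8≡81, 23^16≡61, 23^32≡21, 23^64≡41, 23^128≡81, 23^256≡61.
325 = 1 + 4 + 64 + 256, so 23^325 ≡ 23·41·41·61 ≡ 43 (mod 100).

43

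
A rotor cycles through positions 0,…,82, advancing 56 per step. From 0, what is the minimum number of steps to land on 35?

11

56⁻¹ ≡ 43 (mod 83) because 56·43 = 2408 = 29·83 + 1.
Multiplying both sides by 43: x ≡ 43·35 = 1505 ≡ 11 (mod 83).
Check: 56·11 = 616 = 7·83 + 35.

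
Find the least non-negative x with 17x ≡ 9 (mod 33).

18

The inverse of 17 mod 33 is 2 (since 17·2 = 34 ≡ 1).
Multiplying both sides by 2: x ≡ 2·9 = 18 ≡ 18 (mod 33).
Check: 17·18 = 306 = 9·33 + 9.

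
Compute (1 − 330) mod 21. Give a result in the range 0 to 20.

7

330 mod 21 = 15 (since 15·21 = 315).
(1 − 15) mod 21 = 7.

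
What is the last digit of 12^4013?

2

Powers of 2 mod 10 repeat with period 4: 2, 4, 8, 6.
4013 mod 4 = 1, so the last digit matches 2^1 = 2.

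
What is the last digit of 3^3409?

Last digits of 3^n: 3, 9, 7, 1 (period 4).
3409 leaves remainder 1 on division by 4, so 3^3409 ends in 3.

3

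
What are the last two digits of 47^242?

09

Square-and-reduce mod 100: 47^1≡47, 47^2≡9, 47^4≡81, 47^8≡61, 47^16≡21, 47^32≡41, 47^64≡81, 47^128≡61.
242 = 2 + 16 + 32 + 64 + 128, so 47^242 ≡ 9·21·41·81·61 ≡ 9 (mod 100).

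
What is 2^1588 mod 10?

The units digit of 2^n cycles with period 4: 2, 4, 8, 6, …
1588 leaves remainder 0 on division by 4, so 2^1588 ends in 6.

6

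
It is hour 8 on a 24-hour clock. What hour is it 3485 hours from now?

13

3485 = 145·24 + 5, so 3485 mod 24 = 5.
(8 + 5) mod 24 = 13.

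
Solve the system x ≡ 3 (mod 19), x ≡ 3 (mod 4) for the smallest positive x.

x ≡ 3 (mod 4) gives x ∈ {3}.
The first of these with x mod 19 = 3 is 3.

3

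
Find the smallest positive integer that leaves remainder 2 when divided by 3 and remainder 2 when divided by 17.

x ≡ 2 (mod 3) gives x ∈ {2}.
The first of these with x mod 17 = 2 is 2.

2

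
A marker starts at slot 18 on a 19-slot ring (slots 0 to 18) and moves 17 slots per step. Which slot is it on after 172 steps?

172·17 = 2924.
2924 mod 19 = 17 (since 153·19 = 2907).
(18 + 17) mod 19 = 16.

16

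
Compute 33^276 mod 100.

Successive squares of 33 mod 100: 33^1≡33, 33^2≡89, 33^4≡21, 33^8≡41, 33^16≡81, 33^32≡61, 33^64≡21, 33^128≡41, 33^256≡81.
276 = 4 + 16 + 256, so 33^276 ≡ 21·81·81 ≡ 81 (mod 100).

81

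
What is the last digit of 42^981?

2

Powers of 2 mod 10 repeat with period 4: 2, 4, 8, 6.
981 leaves remainder 1 on division by 4, so 42^981 ends in 2.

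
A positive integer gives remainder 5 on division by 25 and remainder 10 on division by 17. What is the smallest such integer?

x ≡ 10 (mod 17) gives x ∈ {10, 27, 44, 61, 78, 95, 112, 129, …}.
The first of these with x mod 25 = 5 is 180.

180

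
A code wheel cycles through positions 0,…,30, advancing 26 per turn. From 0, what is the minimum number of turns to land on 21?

26⁻¹ ≡ 6 (mod 31) because 26·6 = 156 = 5·31 + 1.
Multiplying both sides by 6: x ≡ 6·21 = 126 ≡ 2 (mod 31).

2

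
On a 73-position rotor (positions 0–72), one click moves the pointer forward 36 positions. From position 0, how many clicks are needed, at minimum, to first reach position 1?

71

73 = 2·36 + 1
36 = 36·1 + 0
Back-substituting gives 36·71 ≡ 1 (mod 73).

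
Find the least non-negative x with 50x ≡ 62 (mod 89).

50⁻¹ ≡ 73 (mod 89) because 50·73 = 3650 = 41·89 + 1.
So x ≡ 73·62 = 4526 ≡ 76 (mod 89).

76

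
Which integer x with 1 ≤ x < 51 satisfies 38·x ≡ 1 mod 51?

51 = 1·38 + 13
38 = 2·13 + 12
13 = 1·12 + 1
12 = 12·1 + 0
Back-substituting gives 38·47 ≡ 1 (mod 51).

47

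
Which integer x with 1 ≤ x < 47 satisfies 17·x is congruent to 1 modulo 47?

17·36 = 612 = 13·47 + 1, so 17⁻¹ ≡ 36 (mod 47).

36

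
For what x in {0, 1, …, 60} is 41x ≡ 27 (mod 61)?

The inverse of 41 mod 61 is 3 (since 41·3 = 123 ≡ 1).
So x ≡ 3·27 = 81 ≡ 20 (mod 61).
Check: 41·20 = 820 = 13·61 + 27.

20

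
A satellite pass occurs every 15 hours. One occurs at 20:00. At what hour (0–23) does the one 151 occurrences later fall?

5

151·15 = 2265.
Dividing 2265 by 24 gives quotient 94 and remainder 9.
(20 + 9) mod 24 = 5.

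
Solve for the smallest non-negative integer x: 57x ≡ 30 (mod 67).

57⁻¹ ≡ 20 (mod 67) because 57·20 = 1140 = 17·67 + 1.
So x ≡ 20·30 = 600 ≡ 64 (mod 67).
Check: 57·64 = 3648 = 54·67 + 30.

64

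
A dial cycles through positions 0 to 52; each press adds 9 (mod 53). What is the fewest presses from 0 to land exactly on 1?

6

53 = 5·9 + 8
9 = 1·8 + 1
8 = 8·1 + 0
Back-substituting gives 9·6 ≡ 1 (mod 53).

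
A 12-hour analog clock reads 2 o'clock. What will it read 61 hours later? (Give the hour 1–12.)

3

Dividing 61 by 12 gives quotient 5 and remainder 1.
2 + 1 → 3 on a 12-hour dial.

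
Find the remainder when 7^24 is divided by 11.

3

By repeated squaring mod 11: 7^1≡7, 7^2≡5, 7^4≡3, 7^8≡9, 7^16≡4.
24 = 8 + 16, so 7^24 ≡ 9·4 ≡ 3 (mod 11).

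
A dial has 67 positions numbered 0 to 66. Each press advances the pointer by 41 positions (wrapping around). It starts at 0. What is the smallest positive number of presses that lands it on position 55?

52

The inverse of 41 mod 67 is 18 (since 41·18 = 738 ≡ 1).
Multiplying both sides by 18: x ≡ 18·55 = 990 ≡ 52 (mod 67).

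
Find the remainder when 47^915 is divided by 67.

9

Successive squares of 47 mod 67: 47^1≡47, 47^2≡65, 47^4≡4, 47^8≡16, 47^16≡55, 47^32≡10, 47^64≡33, 47^128≡17, 47^256≡21, 47^512≡39.
915 = 1 + 2 + 16 + 128 + 256 + 512, so 47^915 ≡ 47·65·55·17·21·39 ≡ 9 (mod 67).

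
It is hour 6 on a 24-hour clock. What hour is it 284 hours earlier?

Dividing 284 by 24 gives quotient 11 and remainder 20.
(6 − 20) mod 24 = 10.

10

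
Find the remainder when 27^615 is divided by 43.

8

Square-and-reduce mod 43: 27^1≡27, 27^2≡41, 27^4≡4, 27^8≡16, 27^16≡41, 27^32≡4, 27^64≡16, 27^128≡41, 27^256≡4, 27^512≡16.
615 = 1 + 2 + 4 + 32 + 64 + 512, so 27^615 ≡ 27·41·4·4·16·16 ≡ 8 (mod 43).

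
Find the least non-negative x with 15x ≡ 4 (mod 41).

3

15⁻¹ ≡ 11 (mod 41) because 15·11 = 165 = 4·41 + 1.
Multiplying both sides by 11: x ≡ 11·4 = 44 ≡ 3 (mod 41).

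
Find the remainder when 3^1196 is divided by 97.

6

By repeated squaring mod 97: 3^1≡3, 3^2≡9, 3^4≡81, 3^8≡62, 3^16≡61, 3^32≡35, 3^64≡61, 3^128≡35, 3^256≡61, 3^512≡35, 3^1024≡61.
Since 1196 = 4 + 8 + 32 + 128 + 1024 in binary, 3^1196 ≡ 81·62·35·35·61 ≡ 6 (mod 97).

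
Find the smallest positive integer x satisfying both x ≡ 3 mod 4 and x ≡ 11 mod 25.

x ≡ 3 (mod 4) gives x ∈ {3, 7, 11}.
The first of these with x mod 25 = 11 is 11.

11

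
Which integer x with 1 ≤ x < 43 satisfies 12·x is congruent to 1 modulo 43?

18

12·18 = 216 = 5·43 + 1, so 12⁻¹ ≡ 18 (mod 43).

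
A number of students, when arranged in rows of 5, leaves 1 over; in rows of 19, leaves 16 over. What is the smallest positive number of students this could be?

x ≡ 1 (mod 5) gives x ∈ {1, 6, 11, 16}.
The first of these with x mod 19 = 16 is 16.

16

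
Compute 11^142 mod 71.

50

Square-and-reduce mod 71: 11^1≡11, 11^2≡50, 11^4≡15, 11^8≡12, 11^16≡2, 11^32≡4, 11^64≡16, 11^128≡43.
142 = 2 + 4 + 8 + 128, so 11^142 ≡ 50·15·12·43 ≡ 50 (mod 71).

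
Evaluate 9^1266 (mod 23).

9

By repeated squaring mod 23: 9^1≡9, 9^2≡12, 9^4≡6, 9^8≡13, 9^16≡8, 9^32≡18, 9^64≡2, 9^128≡4, 9^256≡16, 9^512≡3, 9^1024≡9.
Since 1266 = 2 + 16 + 32 + 64 + 128 + 1024 in binary, 9^1266 ≡ 12·8·18·2·4·9 ≡ 9 (mod 23).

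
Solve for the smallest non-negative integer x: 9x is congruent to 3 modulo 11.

4

9⁻¹ ≡ 5 (mod 11) because 9·5 = 45 = 4·11 + 1.
Multiplying both sides by 5: x ≡ 5·3 = 15 ≡ 4 (mod 11).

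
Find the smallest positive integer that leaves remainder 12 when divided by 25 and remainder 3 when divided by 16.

x ≡ 3 (mod 16) gives x ∈ {3, 19, 35, 51, 67, 83, 99, 115, …}.
The first of these with x mod 25 = 12 is 387.

387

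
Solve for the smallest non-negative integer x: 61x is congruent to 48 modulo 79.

The inverse of 61 mod 79 is 57 (since 61·57 = 3477 ≡ 1).
Multiplying both sides by 57: x ≡ 57·48 = 2736 ≡ 50 (mod 79).

50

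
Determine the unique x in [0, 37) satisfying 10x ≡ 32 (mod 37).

18

10⁻¹ ≡ 26 (mod 37) because 10·26 = 260 = 7·37 + 1.
Multiplying both sides by 26: x ≡ 26·32 = 832 ≡ 18 (mod 37).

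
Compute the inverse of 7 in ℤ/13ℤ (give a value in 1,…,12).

2

13 = 1·7 + 6
7 = 1·6 + 1
6 = 6·1 + 0
Back-substituting gives 7·2 ≡ 1 (mod 13).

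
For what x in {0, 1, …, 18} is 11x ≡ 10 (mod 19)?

13

The inverse of 11 mod 19 is 7 (since 11·7 = 77 ≡ 1).
So x ≡ 7·10 = 70 ≡ 13 (mod 19).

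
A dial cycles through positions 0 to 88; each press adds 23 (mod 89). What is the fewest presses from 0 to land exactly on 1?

31

89 = 3·23 + 20
23 = 1·20 + 3
20 = 6·3 + 2
3 = 1·2 + 1
2 = 2·1 + 0
Back-substituting gives 23·31 ≡ 1 (mod 89).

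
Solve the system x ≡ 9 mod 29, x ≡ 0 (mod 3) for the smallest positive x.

9

x ≡ 0 (mod 3) gives x ∈ {0, 3, 6, 9}.
The first of these with x mod 29 = 9 is 9.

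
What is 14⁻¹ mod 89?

70

89 = 6·14 + 5
14 = 2·5 + 4
5 = 1·4 + 1
4 = 4·1 + 0
Back-substituting gives 14·70 ≡ 1 (mod 89).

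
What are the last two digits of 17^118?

09

Successive squares of 17 mod 100: 17^1≡17, 17^2≡89, 17^4≡21, 17^8≡41, 17^16≡81, 17^32≡61, 17^64≡21.
Since 118 = 2 + 4 + 16 + 32 + 64 in binary, 17^118 ≡ 89·21·81·61·21 ≡ 9 (mod 100).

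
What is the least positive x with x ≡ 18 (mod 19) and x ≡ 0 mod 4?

Since 4·5 ≡ 1 (mod 19), take x = 0 + 4·((18−0)·5 mod 19) = 0 + 4·14 = 56.
Check: 56 mod 19 = 18, 56 mod 4 = 0.

56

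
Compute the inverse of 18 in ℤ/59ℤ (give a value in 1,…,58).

23

18·23 = 414 = 7·59 + 1, so 18⁻¹ ≡ 23 (mod 59).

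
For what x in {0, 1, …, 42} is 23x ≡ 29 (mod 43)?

The inverse of 23 mod 43 is 15 (since 23·15 = 345 ≡ 1).
So x ≡ 15·29 = 435 ≡ 5 (mod 43).

5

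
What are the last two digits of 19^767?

39

Square-and-reduce mod 100: 19^1≡19, 19^2≡61, 19^4≡21, 19^8≡41, 19^16≡81, 19^32≡61, 19^64≡21, 19^128≡41, 19^256≡81, 19^512≡61.
Since 767 = 1 + 2 + 4 + 8 + 16 + 32 + 64 + 128 + 512 in binary, 19^767 ≡ 19·61·21·41·81·61·21·41·61 ≡ 39 (mod 100).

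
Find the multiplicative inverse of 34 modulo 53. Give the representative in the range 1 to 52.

39

53 = 1·34 + 19
34 = 1·19 + 15
19 = 1·15 + 4
15 = 3·4 + 3
4 = 1·3 + 1
3 = 3·1 + 0
Back-substituting gives 34·39 ≡ 1 (mod 53).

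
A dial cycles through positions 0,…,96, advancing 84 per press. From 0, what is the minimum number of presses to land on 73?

84⁻¹ ≡ 82 (mod 97) because 84·82 = 6888 = 71·97 + 1.
Multiplying both sides by 82: x ≡ 82·73 = 5986 ≡ 69 (mod 97).

69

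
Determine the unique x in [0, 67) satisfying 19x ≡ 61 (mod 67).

19⁻¹ ≡ 60 (mod 67) because 19·60 = 1140 = 17·67 + 1.
So x ≡ 60·61 = 3660 ≡ 42 (mod 67).

42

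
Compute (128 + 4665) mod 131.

4665 mod 131 = 80 (since 35·131 = 4585).
(128 + 80) mod 131 = 77.

77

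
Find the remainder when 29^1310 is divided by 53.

By repeated squaring mod 53: 29^1≡29, 29^2≡46, 29^4≡49, 29^8≡16, 29^16≡44, 29^32≡28, 29^64≡42, 29^128≡15, 29^256≡13, 29^512≡10, 29^1024≡47.
1310 = 2 + 4 + 8 + 16 + 256 + 1024, so 29^1310 ≡ 46·49·16·44·13·47 ≡ 47 (mod 53).

47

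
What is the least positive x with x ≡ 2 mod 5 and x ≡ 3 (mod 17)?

37

x ≡ 2 (mod 5) gives x ∈ {2, 7, 12, 17, 22, 27, 32, 37}.
The first of these with x mod 17 = 3 is 37.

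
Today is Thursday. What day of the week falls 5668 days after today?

5668 mod 7 = 5 (since 809·7 = 5663).
Thursday + 5 days → Tuesday.

Tuesday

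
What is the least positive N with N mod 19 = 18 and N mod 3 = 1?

x ≡ 1 (mod 3) gives x ∈ {1, 4, 7, 10, 13, 16, 19, 22, …}.
The first of these with x mod 19 = 18 is 37.

37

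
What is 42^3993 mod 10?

The units digit of 42^n cycles with period 4: 2, 4, 8, 6, …
3993 leaves remainder 1 on division by 4, so 42^3993 ends in 2.

2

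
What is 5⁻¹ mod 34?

34 = 6·5 + 4
5 = 1·4 + 1
4 = 4·1 + 0
Back-substituting gives 5·7 ≡ 1 (mod 34).

7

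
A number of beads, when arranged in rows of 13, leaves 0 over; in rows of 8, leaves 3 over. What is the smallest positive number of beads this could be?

91

x ≡ 3 (mod 8) gives x ∈ {3, 11, 19, 27, 35, 43, 51, 59, …}.
The first of these with x mod 13 = 0 is 91.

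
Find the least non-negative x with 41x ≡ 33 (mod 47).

18

The inverse of 41 mod 47 is 39 (since 41·39 = 1599 ≡ 1).
So x ≡ 39·33 = 1287 ≡ 18 (mod 47).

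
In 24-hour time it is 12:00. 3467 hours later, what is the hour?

3467 mod 24 = 11 (since 144·24 = 3456).
(12 + 11) mod 24 = 23.

23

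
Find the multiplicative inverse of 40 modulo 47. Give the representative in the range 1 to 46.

20

47 = 1·40 + 7
40 = 5·7 + 5
7 = 1·5 + 2
5 = 2·2 + 1
2 = 2·1 + 0
Back-substituting gives 40·20 ≡ 1 (mod 47).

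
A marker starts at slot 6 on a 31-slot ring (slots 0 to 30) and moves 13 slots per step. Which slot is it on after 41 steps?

41·13 = 533.
533 = 17·31 + 6, so 533 mod 31 = 6.
(6 + 6) mod 31 = 12.

12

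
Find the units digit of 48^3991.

2

Powers of 8 mod 10 repeat with period 4: 8, 4, 2, 6.
3991 leaves remainder 3 on division by 4, so 48^3991 ends in 2.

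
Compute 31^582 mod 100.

Square-and-reduce mod 100: 31^1≡31, 31^2≡61, 31^4≡21, 31^8≡41, 31^16≡81, 31^32≡61, 31^64≡21, 31^128≡41, 31^256≡81, 31^512≡61.
Since 582 = 2 + 4 + 64 + 512 in binary, 31^582 ≡ 61·21·21·61 ≡ 61 (mod 100).

61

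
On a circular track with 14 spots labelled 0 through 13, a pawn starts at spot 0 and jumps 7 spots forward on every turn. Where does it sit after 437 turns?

7

437·7 = 3059.
3059 = 218·14 + 7, so 3059 mod 14 = 7.
(0 + 7) mod 14 = 7.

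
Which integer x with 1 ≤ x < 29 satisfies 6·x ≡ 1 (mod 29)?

6·5 = 30 = 1·29 + 1, so 6⁻¹ ≡ 5 (mod 29).

5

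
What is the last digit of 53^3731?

7

Last digits of 3^n: 3, 9, 7, 1 (period 4).
3731 mod 4 = 3, so the last digit matches 3^3 = 7.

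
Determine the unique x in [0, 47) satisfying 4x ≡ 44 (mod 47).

11

The inverse of 4 mod 47 is 12 (since 4·12 = 48 ≡ 1).
So x ≡ 12·44 = 528 ≡ 11 (mod 47).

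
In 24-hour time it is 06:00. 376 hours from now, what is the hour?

22

Dividing 376 by 24 gives quotient 15 and remainder 16.
(6 + 16) mod 24 = 22.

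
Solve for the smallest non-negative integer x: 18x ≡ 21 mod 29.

18⁻¹ ≡ 21 (mod 29) because 18·21 = 378 = 13·29 + 1.
So x ≡ 21·21 = 441 ≡ 6 (mod 29).
Check: 18·6 = 108 = 3·29 + 21.

6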